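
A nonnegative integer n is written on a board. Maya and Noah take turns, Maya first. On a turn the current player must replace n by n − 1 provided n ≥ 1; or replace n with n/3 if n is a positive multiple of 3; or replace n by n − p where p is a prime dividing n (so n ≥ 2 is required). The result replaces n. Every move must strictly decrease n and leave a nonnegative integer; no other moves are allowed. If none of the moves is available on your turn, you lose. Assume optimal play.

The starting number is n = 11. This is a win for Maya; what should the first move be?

Build the W/L table. Terminal = L. A non-terminal position is W if it has a move to some L; otherwise it is L.
n=0: no move → L
n=1: reaches L-position 0 → W
n=2: reaches L-position 0 → W
n=3: reaches L-position 0 → W
n=4: only reaches 2(W), 3(W), all W → L
n=5: reaches L-position 0 → W
n=6: reaches L-position 4 → W
n=7: reaches L-position 0 → W
n=8: only reaches 6(W), 7(W), all W → L
n=9: reaches L-position 8 → W
n=10: reaches L-position 8 → W
n=11: reaches L-position 0 → W
From 11, the L positions reachable in one move are: 0.

Move to 0.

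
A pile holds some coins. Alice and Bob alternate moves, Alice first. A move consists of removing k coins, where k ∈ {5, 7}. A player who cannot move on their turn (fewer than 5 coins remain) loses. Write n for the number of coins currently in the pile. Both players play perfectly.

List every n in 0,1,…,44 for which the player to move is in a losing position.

Compute win/loss labels from the base case upward. A position with no move is L. Any other position is W if it can reach an L in one move, else L.
n=0: no move → L
n=1: no move → L
n=2: no move → L
n=3: no move → L
n=4: no move → L
n=5: can move to 0, which is L ⇒ W
n=6: can move to 1, which is L ⇒ W
n=7: can move to 2, which is L ⇒ W
n=8: can move to 3, which is L ⇒ W
n=9: can move to 4, which is L ⇒ W
n=10: can move to 3, which is L ⇒ W
n=11: can move to 4, which is L ⇒ W
n=12: moves to 7(W), 5(W); every one is W ⇒ L
n=13: moves to 8(W), 6(W); every one is W ⇒ L
n=14: moves to 9(W), 7(W); every one is W ⇒ L
n=15: moves to 10(W), 8(W); every one is W ⇒ L
n=16: moves to 11(W), 9(W); every one is W ⇒ L
n=17: can move to 12, which is L ⇒ W
n=18: can move to 13, which is L ⇒ W
n=19: can move to 14, which is L ⇒ W
n=20: can move to 15, which is L ⇒ W
n=21: can move to 16, which is L ⇒ W
n=22: can move to 15, which is L ⇒ W
n=23: can move to 16, which is L ⇒ W
n=24: moves to 19(W), 17(W); every one is W ⇒ L
n=25: moves to 20(W), 18(W); every one is W ⇒ L
n=26: moves to 21(W), 19(W); every one is W ⇒ L
n=27: moves to 22(W), 20(W); every one is W ⇒ L
n=28: moves to 23(W), 21(W); every one is W ⇒ L
n=29: can move to 24, which is L ⇒ W
n=30: can move to 25, which is L ⇒ W
n=31: can move to 26, which is L ⇒ W
n=32: can move to 27, which is L ⇒ W
n=33: can move to 28, which is L ⇒ W
n=34: can move to 27, which is L ⇒ W
n=35: can move to 28, which is L ⇒ W
n=36: moves to 31(W), 29(W); every one is W ⇒ L
n=37: moves to 32(W), 30(W); every one is W ⇒ L
n=38: moves to 33(W), 31(W); every one is W ⇒ L
n=39: moves to 34(W), 32(W); every one is W ⇒ L
n=40: moves to 35(W), 33(W); every one is W ⇒ L
n=41: can move to 36, which is L ⇒ W
n=42: can move to 37, which is L ⇒ W
n=43: can move to 38, which is L ⇒ W
n=44: can move to 39, which is L ⇒ W
Reading off the rows marked L gives the requested list; there are 20 such values of n.

0, 1, 2, 3, 4, 12, 13, 14, 15, 16, 24, 25, 26, 27, 28, 36, 37, 38, 39, 40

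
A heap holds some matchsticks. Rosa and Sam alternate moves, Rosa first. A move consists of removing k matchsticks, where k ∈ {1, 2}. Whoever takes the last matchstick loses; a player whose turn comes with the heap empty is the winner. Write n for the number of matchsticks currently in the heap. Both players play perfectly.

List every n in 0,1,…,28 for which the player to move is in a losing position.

Positions with no move are W. A position that does have a move is losing for the player to move precisely when every available move leads to a winning position for the opponent. Fill in the labels:
n=0: no move; the opponent has just taken the last matchstick and therefore loses → W
n=1: the only move is to 0(W), a W ⇒ L
n=2: can move to 1, which is L ⇒ W
n=3: can move to 1, which is L ⇒ W
n=4: moves to 3(W), 2(W); every one is W ⇒ L
n=5: can move to 4, which is L ⇒ W
n=6: can move to 4, which is L ⇒ W
n=7: moves to 6(W), 5(W); every one is W ⇒ L
n=8: can move to 7, which is L ⇒ W
n=9: can move to 7, which is L ⇒ W
n=10: moves to 9(W), 8(W); every one is W ⇒ L
n=11: can move to 10, which is L ⇒ W
n=12: can move to 10, which is L ⇒ W
n=13: moves to 12(W), 11(W); every one is W ⇒ L
n=14: can move to 13, which is L ⇒ W
n=15: can move to 13, which is L ⇒ W
n=16: moves to 15(W), 14(W); every one is W ⇒ L
n=17: can move to 16, which is L ⇒ W
n=18: can move to 16, which is L ⇒ W
n=19: moves to 18(W), 17(W); every one is W ⇒ L
n=20: can move to 19, which is L ⇒ W
n=21: can move to 19, which is L ⇒ W
n=22: moves to 21(W), 20(W); every one is W ⇒ L
n=23: can move to 22, which is L ⇒ W
n=24: can move to 22, which is L ⇒ W
n=25: moves to 24(W), 23(W); every one is W ⇒ L
n=26: can move to 25, which is L ⇒ W
n=27: can move to 25, which is L ⇒ W
n=28: moves to 27(W), 26(W); every one is W ⇒ L
Reading off the rows marked L gives the requested list; there are 10 such values of n.

1, 4, 7, 10, 13, 16, 19, 22, 25, 28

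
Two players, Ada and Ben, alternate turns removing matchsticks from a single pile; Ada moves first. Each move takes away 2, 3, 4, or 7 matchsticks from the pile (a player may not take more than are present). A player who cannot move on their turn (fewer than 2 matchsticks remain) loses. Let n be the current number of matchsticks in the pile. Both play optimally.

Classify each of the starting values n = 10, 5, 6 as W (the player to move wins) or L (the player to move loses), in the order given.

10: W, 5: W, 6: L

Work bottom-up. With no move the player to move loses. Otherwise the position is W if at least one move leads to an L position for the opponent, and L if every move leads to a W.
n=0: no move → L
n=1: no move → L
n=2: →0(L), so W
n=3: →1(L), so W
n=4: →1(L), so W
n=5: →1(L), so W
n=6: →4(W), 3(W), 2(W) — all W, so L
n=7: →0(L), so W
n=8: →6(L), so W
n=9: →6(L), so W
n=10: →6(L), so W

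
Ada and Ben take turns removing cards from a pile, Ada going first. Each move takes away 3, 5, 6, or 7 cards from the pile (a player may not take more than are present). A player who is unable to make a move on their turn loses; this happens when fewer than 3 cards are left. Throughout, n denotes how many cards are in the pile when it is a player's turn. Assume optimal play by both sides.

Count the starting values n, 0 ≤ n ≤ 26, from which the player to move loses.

Label each position W (a win for the player to move) or L (a loss). A position with no legal move is L; any other position is W exactly when some move reaches an L, and L when every move reaches a W.
n=0: no move → L
n=1: no move → L
n=2: no move → L
n=3: reaches L-position 0 → W
n=4: reaches L-position 1 → W
n=5: reaches L-position 2 → W
n=6: reaches L-position 1 → W
n=7: reaches L-position 2 → W
n=8: reaches L-position 2 → W
n=9: reaches L-position 2 → W
n=10: only reaches 7(W), 5(W), 4(W), 3(W), all W → L
n=11: only reaches 8(W), 6(W), 5(W), 4(W), all W → L
n=12: only reaches 9(W), 7(W), 6(W), 5(W), all W → L
n=13: reaches L-position 10 → W
n=14: reaches L-position 11 → W
n=15: reaches L-position 12 → W
n=16: reaches L-position 11 → W
n=17: reaches L-position 12 → W
n=18: reaches L-position 12 → W
n=19: reaches L-position 12 → W
n=20: only reaches 17(W), 15(W), 14(W), 13(W), all W → L
n=21: only reaches 18(W), 16(W), 15(W), 14(W), all W → L
n=22: only reaches 19(W), 17(W), 16(W), 15(W), all W → L
n=23: reaches L-position 20 → W
n=24: reaches L-position 21 → W
n=25: reaches L-position 22 → W
n=26: reaches L-position 21 → W
L entries with 0 ≤ n ≤ 26: n = 0, 1, 2, 10, 11, 12, 20, 21, 22; that makes 9.

9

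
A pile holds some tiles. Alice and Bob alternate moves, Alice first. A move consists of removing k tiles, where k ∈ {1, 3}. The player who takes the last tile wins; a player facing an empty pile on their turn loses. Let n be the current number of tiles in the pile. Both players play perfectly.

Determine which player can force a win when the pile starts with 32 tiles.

Label each position W (a win for the player to move) or L (a loss). A position with no legal move is L; any other position is W exactly when some move reaches an L, and L when every move reaches a W.
n=0: no move → L
n=1: W (go to 0, an L position)
n=2: L (sole option 1(W) is W)
n=3: W (go to 2, an L position)
n=4: L (options 3(W), 1(W) are all W)
n=5: W (go to 4, an L position)
n=6: L (options 5(W), 3(W) are all W)
n=7: W (go to 6, an L position)
n=8: L (options 7(W), 5(W) are all W)
n=9: W (go to 8, an L position)
n=10: L (options 9(W), 7(W) are all W)
n=11: W (go to 10, an L position)
n=12: L (options 11(W), 9(W) are all W)
n=13: W (go to 12, an L position)
n=14: L (options 13(W), 11(W) are all W)
n=15: W (go to 14, an L position)
n=16: L (options 15(W), 13(W) are all W)
n=17: W (go to 16, an L position)
n=18: L (options 17(W), 15(W) are all W)
n=19: W (go to 18, an L position)
n=20: L (options 19(W), 17(W) are all W)
n=21: W (go to 20, an L position)
n=22: L (options 21(W), 19(W) are all W)
n=23: W (go to 22, an L position)
n=24: L (options 23(W), 21(W) are all W)
n=25: W (go to 24, an L position)
n=26: L (options 25(W), 23(W) are all W)
n=27: W (go to 26, an L position)
n=28: L (options 27(W), 25(W) are all W)
n=29: W (go to 28, an L position)
n=30: L (options 29(W), 27(W) are all W)
n=31: W (go to 30, an L position)
n=32: L (options 31(W), 29(W) are all W)
The starting position 32 is L: whatever Alice does, the opponent receives a W position.

Bob wins.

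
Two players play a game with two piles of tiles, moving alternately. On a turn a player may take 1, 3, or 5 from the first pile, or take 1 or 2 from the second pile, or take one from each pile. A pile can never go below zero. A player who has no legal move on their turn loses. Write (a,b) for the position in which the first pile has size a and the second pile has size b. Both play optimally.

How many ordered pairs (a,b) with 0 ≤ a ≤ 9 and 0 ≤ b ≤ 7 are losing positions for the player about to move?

22

Compute win/loss labels from the base case upward. A position with no move is L. Any other position is W if it can reach an L in one move, else L.
Every move lowers a or b (never raises either), so fill the grid row by row in increasing a, and left to right within a row: each cell's successors are then already labelled.
      b=0  b=1  b=2  b=3  b=4  b=5  b=6  b=7
a=0:    L    W    W    L    W    W    L    W
a=1:    W    W    L    W    W    L    W    W
a=2:    L    W    W    W    L    W    W    L
a=3:    W    W    L    W    W    W    W    W
a=4:    L    W    W    W    L    W    W    L
a=5:    W    W    L    W    W    W    W    W
a=6:    L    W    W    W    L    W    W    L
a=7:    W    W    L    W    W    W    L    W
a=8:    L    W    W    W    L    W    W    W
a=9:    W    W    L    W    W    W    L    W
Cells with no legal move (terminal, hence L): (0,0).
The remaining L cells, each justified by listing all of its moves:
(0,3): only reaches (0,2)(W), (0,1)(W), all W → L
(0,6): only reaches (0,5)(W), (0,4)(W), all W → L
(1,2): only reaches (0,2)(W), (1,1)(W), (1,0)(W), (0,1)(W), all W → L
(1,5): only reaches (0,5)(W), (1,4)(W), (1,3)(W), (0,4)(W), all W → L
(2,0): only reaches (1,0)(W), which is W → L
(2,4): only reaches (1,4)(W), (2,3)(W), (2,2)(W), (1,3)(W), all W → L
(2,7): only reaches (1,7)(W), (2,6)(W), (2,5)(W), (1,6)(W), all W → L
(3,2): only reaches (2,2)(W), (0,2)(W), (3,1)(W), (3,0)(W), (2,1)(W), all W → L
(4,0): only reaches (3,0)(W), (1,0)(W), all W → L
(4,4): only reaches (3,4)(W), (1,4)(W), (4,3)(W), (4,2)(W), (3,3)(W), all W → L
(4,7): only reaches (3,7)(W), (1,7)(W), (4,6)(W), (4,5)(W), (3,6)(W), all W → L
(5,2): only reaches (4,2)(W), (2,2)(W), (0,2)(W), (5,1)(W), (5,0)(W), (4,1)(W), all W → L
(6,0): only reaches (5,0)(W), (3,0)(W), (1,0)(W), all W → L
(6,4): only reaches (5,4)(W), (3,4)(W), (1,4)(W), (6,3)(W), (6,2)(W), (5,3)(W), all W → L
(6,7): only reaches (5,7)(W), (3,7)(W), (1,7)(W), (6,6)(W), (6,5)(W), (5,6)(W), all W → L
(7,2): only reaches (6,2)(W), (4,2)(W), (2,2)(W), (7,1)(W), (7,0)(W), (6,1)(W), all W → L
(7,6): only reaches (6,6)(W), (4,6)(W), (2,6)(W), (7,5)(W), (7,4)(W), (6,5)(W), all W → L
(8,0): only reaches (7,0)(W), (5,0)(W), (3,0)(W), all W → L
(8,4): only reaches (7,4)(W), (5,4)(W), (3,4)(W), (8,3)(W), (8,2)(W), (7,3)(W), all W → L
(9,2): only reaches (8,2)(W), (6,2)(W), (4,2)(W), (9,1)(W), (9,0)(W), (8,1)(W), all W → L
(9,6): only reaches (8,6)(W), (6,6)(W), (4,6)(W), (9,5)(W), (9,4)(W), (8,5)(W), all W → L
Every other cell has at least one move into one of the L cells above, so it is W.
L cells per row: a=0: 3, a=1: 2, a=2: 3, a=3: 1, a=4: 3, a=5: 1, a=6: 3, a=7: 2, a=8: 2, a=9: 2; total 22.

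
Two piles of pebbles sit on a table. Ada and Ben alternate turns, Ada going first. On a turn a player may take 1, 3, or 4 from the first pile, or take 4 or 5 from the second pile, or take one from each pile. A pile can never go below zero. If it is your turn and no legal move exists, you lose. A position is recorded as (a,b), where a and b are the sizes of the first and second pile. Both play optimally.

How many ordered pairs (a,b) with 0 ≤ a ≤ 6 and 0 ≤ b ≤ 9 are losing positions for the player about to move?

20

Use the standard recursion: the mover loses at a terminal position; elsewhere, the mover wins exactly when some move hands the opponent an L position.
Every move lowers a or b (never raises either), so fill the grid row by row in increasing a, and left to right within a row: each cell's successors are then already labelled.
      b=0  b=1  b=2  b=3  b=4  b=5  b=6  b=7  b=8  b=9
a=0:    L    L    L    L    W    W    W    W    W    L
a=1:    W    W    W    W    W    L    L    L    L    W
a=2:    L    L    L    L    W    W    W    W    W    W
a=3:    W    W    W    W    W    L    L    L    L    W
a=4:    W    W    W    W    L    W    W    W    W    W
a=5:    W    W    W    W    W    W    W    W    W    L
a=6:    W    W    W    W    L    W    W    W    W    W
Cells with no legal move (terminal, hence L): (0,0), (0,1), (0,2), (0,3).
The remaining L cells, each justified by listing all of its moves:
(0,9): moves to (0,5)(W), (0,4)(W); every one is W ⇒ L
(1,5): moves to (0,5)(W), (1,1)(W), (1,0)(W), (0,4)(W); every one is W ⇒ L
(1,6): moves to (0,6)(W), (1,2)(W), (1,1)(W), (0,5)(W); every one is W ⇒ L
(1,7): moves to (0,7)(W), (1,3)(W), (1,2)(W), (0,6)(W); every one is W ⇒ L
(1,8): moves to (0,8)(W), (1,4)(W), (1,3)(W), (0,7)(W); every one is W ⇒ L
(2,0): the only move is to (1,0)(W), a W ⇒ L
(2,1): moves to (1,1)(W), (1,0)(W); every one is W ⇒ L
(2,2): moves to (1,2)(W), (1,1)(W); every one is W ⇒ L
(2,3): moves to (1,3)(W), (1,2)(W); every one is W ⇒ L
(3,5): moves to (2,5)(W), (0,5)(W), (3,1)(W), (3,0)(W), (2,4)(W); every one is W ⇒ L
(3,6): moves to (2,6)(W), (0,6)(W), (3,2)(W), (3,1)(W), (2,5)(W); every one is W ⇒ L
(3,7): moves to (2,7)(W), (0,7)(W), (3,3)(W), (3,2)(W), (2,6)(W); every one is W ⇒ L
(3,8): moves to (2,8)(W), (0,8)(W), (3,4)(W), (3,3)(W), (2,7)(W); every one is W ⇒ L
(4,4): moves to (3,4)(W), (1,4)(W), (0,4)(W), (4,0)(W), (3,3)(W); every one is W ⇒ L
(5,9): moves to (4,9)(W), (2,9)(W), (1,9)(W), (5,5)(W), (5,4)(W), (4,8)(W); every one is W ⇒ L
(6,4): moves to (5,4)(W), (3,4)(W), (2,4)(W), (6,0)(W), (5,3)(W); every one is W ⇒ L
Every other cell has at least one move into one of the L cells above, so it is W.
L cells per row: a=0: 5, a=1: 4, a=2: 4, a=3: 4, a=4: 1, a=5: 1, a=6: 1; total 20.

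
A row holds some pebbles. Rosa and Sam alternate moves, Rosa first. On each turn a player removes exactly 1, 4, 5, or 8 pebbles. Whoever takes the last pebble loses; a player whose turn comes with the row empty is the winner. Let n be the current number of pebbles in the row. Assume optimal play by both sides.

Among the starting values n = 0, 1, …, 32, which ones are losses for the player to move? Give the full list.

Compute win/loss labels from the base case upward. A position with no move is W. Any other position is W if it can reach an L in one move, else L.
n=0: no move; the opponent has just taken the last pebble and therefore loses → W
n=1: the only move is to 0(W), a W ⇒ L
n=2: can move to 1, which is L ⇒ W
n=3: the only move is to 2(W), a W ⇒ L
n=4: can move to 3, which is L ⇒ W
n=5: can move to 1, which is L ⇒ W
n=6: can move to 1, which is L ⇒ W
n=7: can move to 3, which is L ⇒ W
n=8: can move to 3, which is L ⇒ W
n=9: can move to 1, which is L ⇒ W
n=10: moves to 9(W), 6(W), 5(W), 2(W); every one is W ⇒ L
n=11: can move to 10, which is L ⇒ W
n=12: moves to 11(W), 8(W), 7(W), 4(W); every one is W ⇒ L
n=13: can move to 12, which is L ⇒ W
n=14: can move to 10, which is L ⇒ W
n=15: can move to 10, which is L ⇒ W
n=16: can move to 12, which is L ⇒ W
n=17: can move to 12, which is L ⇒ W
n=18: can move to 10, which is L ⇒ W
n=19: moves to 18(W), 15(W), 14(W), 11(W); every one is W ⇒ L
n=20: can move to 19, which is L ⇒ W
n=21: moves to 20(W), 17(W), 16(W), 13(W); every one is W ⇒ L
n=22: can move to 21, which is L ⇒ W
n=23: can move to 19, which is L ⇒ W
n=24: can move to 19, which is L ⇒ W
n=25: can move to 21, which is L ⇒ W
n=26: can move to 21, which is L ⇒ W
n=27: can move to 19, which is L ⇒ W
n=28: moves to 27(W), 24(W), 23(W), 20(W); every one is W ⇒ L
n=29: can move to 28, which is L ⇒ W
n=30: moves to 29(W), 26(W), 25(W), 22(W); every one is W ⇒ L
n=31: can move to 30, which is L ⇒ W
n=32: can move to 28, which is L ⇒ W
The losing starting values of n are exactly the entries labelled L in this table (8 of them).

1, 3, 10, 12, 19, 21, 28, 30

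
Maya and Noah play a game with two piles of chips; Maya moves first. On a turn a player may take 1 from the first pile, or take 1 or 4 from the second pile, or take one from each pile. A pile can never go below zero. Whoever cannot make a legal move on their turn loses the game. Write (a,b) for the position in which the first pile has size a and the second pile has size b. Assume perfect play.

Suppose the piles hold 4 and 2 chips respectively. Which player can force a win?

Use the standard recursion: the mover loses at a terminal position; elsewhere, the mover wins exactly when some move hands the opponent an L position.
No move ever increases a pile, so every position that can arise here has a ≤ 4 and b ≤ 2; it is enough to label the cells with 0 ≤ a ≤ 4 and 0 ≤ b ≤ 2.
Every move lowers a or b (never raises either), so fill the grid row by row in increasing a, and left to right within a row: each cell's successors are then already labelled.
      b=0  b=1  b=2
a=0:    L    W    L
a=1:    W    W    W
a=2:    L    W    L
a=3:    W    W    W
a=4:    L    W    L
Cells with no legal move (terminal, hence L): (0,0).
The remaining L cells, each justified by listing all of its moves:
(0,2): only reaches (0,1)(W), which is W → L
(2,0): only reaches (1,0)(W), which is W → L
(2,2): only reaches (1,2)(W), (2,1)(W), (1,1)(W), all W → L
(4,0): only reaches (3,0)(W), which is W → L
(4,2): only reaches (3,2)(W), (4,1)(W), (3,1)(W), all W → L
Every other cell has at least one move into one of the L cells above, so it is W.
The starting position (4,2) is L: whatever Maya does, the opponent receives a W position.

Noah wins.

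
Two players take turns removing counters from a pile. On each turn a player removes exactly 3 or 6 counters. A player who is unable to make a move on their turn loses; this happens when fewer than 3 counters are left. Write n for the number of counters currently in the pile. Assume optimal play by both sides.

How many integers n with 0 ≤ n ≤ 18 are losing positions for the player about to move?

Label each position W (a win for the player to move) or L (a loss). A position with no legal move is L; any other position is W exactly when some move reaches an L, and L when every move reaches a W.
n=0: no move → L
n=1: no move → L
n=2: no move → L
n=3: W (go to 0, an L position)
n=4: W (go to 1, an L position)
n=5: W (go to 2, an L position)
n=6: W (go to 0, an L position)
n=7: W (go to 1, an L position)
n=8: W (go to 2, an L position)
n=9: L (options 6(W), 3(W) are all W)
n=10: L (options 7(W), 4(W) are all W)
n=11: L (options 8(W), 5(W) are all W)
n=12: W (go to 9, an L position)
n=13: W (go to 10, an L position)
n=14: W (go to 11, an L position)
n=15: W (go to 9, an L position)
n=16: W (go to 10, an L position)
n=17: W (go to 11, an L position)
n=18: L (options 15(W), 12(W) are all W)
L entries with 0 ≤ n ≤ 18: n = 0, 1, 2, 9, 10, 11, 18; that makes 7.

7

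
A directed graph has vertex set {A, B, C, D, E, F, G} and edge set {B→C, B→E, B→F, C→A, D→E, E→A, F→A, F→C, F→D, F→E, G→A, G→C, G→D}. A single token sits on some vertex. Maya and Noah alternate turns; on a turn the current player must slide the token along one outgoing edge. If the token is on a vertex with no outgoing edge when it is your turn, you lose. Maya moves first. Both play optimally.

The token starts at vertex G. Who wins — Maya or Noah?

Maya wins.

Compute win/loss labels from the base case upward. A position with no move is L. Any other position is W if it can reach an L in one move, else L.
Every edge goes from a vertex to one that appears earlier in the order A, C, E, D, F, B, G, so processing vertices in that order labels each vertex after all of its successors.
A: no outgoing edge → L
C: can move to A, which is L ⇒ W
E: can move to A, which is L ⇒ W
D: the only move is to E(W), a W ⇒ L
F: can move to D, which is L ⇒ W
B: moves to F(W), E(W), C(W); every one is W ⇒ L
G: can move to D, which is L ⇒ W
The starting position G is W: Maya should move to D, handing over an L position.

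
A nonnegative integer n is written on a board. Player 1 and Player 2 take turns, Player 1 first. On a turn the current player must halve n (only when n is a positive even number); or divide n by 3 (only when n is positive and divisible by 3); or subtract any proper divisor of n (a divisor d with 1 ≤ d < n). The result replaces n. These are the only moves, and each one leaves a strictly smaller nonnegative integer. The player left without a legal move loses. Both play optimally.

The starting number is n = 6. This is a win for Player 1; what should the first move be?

Build the W/L table. Terminal = L. A non-terminal position is W if it has a move to some L; otherwise it is L.
n=0: no move → L
n=1: no move → L
n=2: →1(L), so W
n=3: →1(L), so W
n=4: →2(W), 3(W) — all W, so L
n=5: →4(L), so W
n=6: →4(L), so W
From 6, the L positions reachable in one move are: 4.

Move to 4.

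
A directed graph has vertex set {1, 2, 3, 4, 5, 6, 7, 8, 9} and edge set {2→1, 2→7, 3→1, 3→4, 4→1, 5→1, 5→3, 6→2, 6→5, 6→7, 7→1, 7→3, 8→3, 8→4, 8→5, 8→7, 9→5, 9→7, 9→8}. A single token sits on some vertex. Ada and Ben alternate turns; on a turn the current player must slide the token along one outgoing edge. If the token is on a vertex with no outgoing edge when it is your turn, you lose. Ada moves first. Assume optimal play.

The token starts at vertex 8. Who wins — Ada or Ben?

Ben wins.

Build the W/L table. Terminal = L. A non-terminal position is W if it has a move to some L; otherwise it is L.
Every edge goes from a vertex to one that appears earlier in the order 1, 4, 3, 5, 7, 8, 9, 2, 6, so processing vertices in that order labels each vertex after all of its successors.
1: no outgoing edge → L
4: W (go to 1, an L position)
3: W (go to 1, an L position)
5: W (go to 1, an L position)
7: W (go to 1, an L position)
8: L (options 7(W), 5(W), 3(W), 4(W) are all W)
9: W (go to 8, an L position)
2: W (go to 1, an L position)
6: L (options 2(W), 7(W), 5(W) are all W)
The starting position 8 is L: whatever Ada does, the opponent receives a W position.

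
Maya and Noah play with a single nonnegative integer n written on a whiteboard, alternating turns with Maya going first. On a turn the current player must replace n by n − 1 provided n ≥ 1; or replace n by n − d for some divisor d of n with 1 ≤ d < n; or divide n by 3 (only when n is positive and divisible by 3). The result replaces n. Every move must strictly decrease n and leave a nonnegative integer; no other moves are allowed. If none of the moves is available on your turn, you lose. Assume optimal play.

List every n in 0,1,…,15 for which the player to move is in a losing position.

Work bottom-up. With no move the player to move loses. Otherwise the position is W if at least one move leads to an L position for the opponent, and L if every move leads to a W.
n=0: no move → L
n=1: →0(L), so W
n=2: →1(W) only, which is W, so L
n=3: →2(L), so W
n=4: →2(L), so W
n=5: →4(W) only, which is W, so L
n=6: →2(L), so W
n=7: →6(W) only, which is W, so L
n=8: →7(L), so W
n=9: →3(W), 6(W), 8(W) — all W, so L
n=10: →5(L), so W
n=11: →10(W) only, which is W, so L
n=12: →9(L), so W
n=13: →12(W) only, which is W, so L
n=14: →7(L), so W
n=15: →5(L), so W
Reading off the rows marked L gives the requested list; there are 7 such values of n.

0, 2, 5, 7, 9, 11, 13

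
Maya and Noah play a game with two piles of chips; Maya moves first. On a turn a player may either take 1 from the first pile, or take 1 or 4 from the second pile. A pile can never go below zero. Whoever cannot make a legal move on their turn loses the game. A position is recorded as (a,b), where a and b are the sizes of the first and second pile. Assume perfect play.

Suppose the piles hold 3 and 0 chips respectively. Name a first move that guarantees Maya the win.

Move to (2,0).

Label each position W (a win for the player to move) or L (a loss). A position with no legal move is L; any other position is W exactly when some move reaches an L, and L when every move reaches a W.
No move ever increases a pile, so every position that can arise here has a ≤ 3 and b ≤ 0; it is enough to label the cells with 0 ≤ a ≤ 3 and 0 ≤ b ≤ 0.
Every move lowers a or b (never raises either), so fill the grid row by row in increasing a, and left to right within a row: each cell's successors are then already labelled.
      b=0
a=0:    L
a=1:    W
a=2:    L
a=3:    W
Cells with no legal move (terminal, hence L): (0,0).
The remaining L cells, each justified by listing all of its moves:
(2,0): the only move is to (1,0)(W), a W ⇒ L
Every other cell has at least one move into one of the L cells above, so it is W.
From (3,0), the L positions reachable in one move are: (2,0).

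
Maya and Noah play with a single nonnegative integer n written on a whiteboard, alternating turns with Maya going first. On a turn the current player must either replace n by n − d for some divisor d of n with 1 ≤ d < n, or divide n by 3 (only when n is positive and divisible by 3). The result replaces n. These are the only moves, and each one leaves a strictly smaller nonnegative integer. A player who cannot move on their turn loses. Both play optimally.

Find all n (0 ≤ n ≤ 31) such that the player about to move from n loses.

Use the standard recursion: the mover loses at a terminal position; elsewhere, the mover wins exactly when some move hands the opponent an L position.
n=0: no move → L
n=1: no move → L
n=2: →1(L), so W
n=3: →1(L), so W
n=4: →2(W), 3(W) — all W, so L
n=5: →4(L), so W
n=6: →4(L), so W
n=7: →6(W) only, which is W, so L
n=8: →4(L), so W
n=9: →3(W), 6(W), 8(W) — all W, so L
n=10: →9(L), so W
n=11: →10(W) only, which is W, so L
n=12: →4(L), so W
n=13: →12(W) only, which is W, so L
n=14: →7(L), so W
n=15: →5(W), 10(W), 12(W), 14(W) — all W, so L
n=16: →15(L), so W
n=17: →16(W) only, which is W, so L
n=18: →9(L), so W
n=19: →18(W) only, which is W, so L
n=20: →15(L), so W
n=21: →7(L), so W
n=22: →11(L), so W
n=23: →22(W) only, which is W, so L
n=24: →23(L), so W
n=25: →20(W), 24(W) — all W, so L
n=26: →13(L), so W
n=27: →9(L), so W
n=28: →14(W), 21(W), 24(W), 26(W), 27(W) — all W, so L
n=29: →28(L), so W
n=30: →15(L), so W
n=31: →30(W) only, which is W, so L
The losing starting values of n are exactly the entries labelled L in this table (14 of them).

0, 1, 4, 7, 9, 11, 13, 15, 17, 19, 23, 25, 28, 31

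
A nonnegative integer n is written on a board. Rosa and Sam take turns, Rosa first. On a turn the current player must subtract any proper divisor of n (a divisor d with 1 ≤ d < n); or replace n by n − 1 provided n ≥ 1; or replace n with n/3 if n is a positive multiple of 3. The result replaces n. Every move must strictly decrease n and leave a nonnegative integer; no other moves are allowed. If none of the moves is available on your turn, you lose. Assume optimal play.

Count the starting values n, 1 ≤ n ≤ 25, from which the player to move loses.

10

Positions with no move are L. A position that does have a move is losing for the player to move precisely when every available move leads to a winning position for the opponent. Fill in the labels:
n=0: no move → L
n=1: reaches L-position 0 → W
n=2: only reaches 1(W), which is W → L
n=3: reaches L-position 2 → W
n=4: reaches L-position 2 → W
n=5: only reaches 4(W), which is W → L
n=6: reaches L-position 2 → W
n=7: only reaches 6(W), which is W → L
n=8: reaches L-position 7 → W
n=9: only reaches 3(W), 6(W), 8(W), all W → L
n=10: reaches L-position 5 → W
n=11: only reaches 10(W), which is W → L
n=12: reaches L-position 9 → W
n=13: only reaches 12(W), which is W → L
n=14: reaches L-position 7 → W
n=15: reaches L-position 5 → W
n=16: only reaches 8(W), 12(W), 14(W), 15(W), all W → L
n=17: reaches L-position 16 → W
n=18: reaches L-position 9 → W
n=19: only reaches 18(W), which is W → L
n=20: reaches L-position 16 → W
n=21: reaches L-position 7 → W
n=22: reaches L-position 11 → W
n=23: only reaches 22(W), which is W → L
n=24: reaches L-position 16 → W
n=25: only reaches 20(W), 24(W), all W → L
L entries with 1 ≤ n ≤ 25 (n=0 is outside the asked range and is not counted): n = 2, 5, 7, 9, 11, 13, 16, 19, 23, 25; that makes 10.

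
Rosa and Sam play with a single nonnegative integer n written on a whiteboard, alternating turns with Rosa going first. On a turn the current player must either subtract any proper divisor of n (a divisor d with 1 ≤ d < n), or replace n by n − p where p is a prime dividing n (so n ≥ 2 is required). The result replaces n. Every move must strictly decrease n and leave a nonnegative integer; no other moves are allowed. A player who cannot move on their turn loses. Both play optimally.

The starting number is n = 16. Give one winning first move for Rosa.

Move to 14.

Use the standard recursion: the mover loses at a terminal position; elsewhere, the mover wins exactly when some move hands the opponent an L position.
n=0: no move → L
n=1: no move → L
n=2: can move to 0, which is L ⇒ W
n=3: can move to 0, which is L ⇒ W
n=4: moves to 2(W), 3(W); every one is W ⇒ L
n=5: can move to 0, which is L ⇒ W
n=6: can move to 4, which is L ⇒ W
n=7: can move to 0, which is L ⇒ W
n=8: can move to 4, which is L ⇒ W
n=9: moves to 6(W), 8(W); every one is W ⇒ L
n=10: can move to 9, which is L ⇒ W
n=11: can move to 0, which is L ⇒ W
n=12: can move to 9, which is L ⇒ W
n=13: can move to 0, which is L ⇒ W
n=14: moves to 7(W), 12(W), 13(W); every one is W ⇒ L
n=15: can move to 14, which is L ⇒ W
n=16: can move to 14, which is L ⇒ W
From 16, the L positions reachable in one move are: 14.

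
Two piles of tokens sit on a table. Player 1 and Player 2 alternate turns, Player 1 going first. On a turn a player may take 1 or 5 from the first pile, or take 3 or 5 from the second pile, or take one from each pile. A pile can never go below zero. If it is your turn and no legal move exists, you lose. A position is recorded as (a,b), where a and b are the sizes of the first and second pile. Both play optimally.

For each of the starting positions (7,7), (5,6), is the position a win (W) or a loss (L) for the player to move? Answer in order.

(7,7): W, (5,6): L

Label each position W (a win for the player to move) or L (a loss). A position with no legal move is L; any other position is W exactly when some move reaches an L, and L when every move reaches a W.
No move ever increases a pile, so every position that can arise here has a ≤ 7 and b ≤ 7; it is enough to label the cells with 0 ≤ a ≤ 7 and 0 ≤ b ≤ 7.
Every move lowers a or b (never raises either), so fill the grid row by row in increasing a, and left to right within a row: each cell's successors are then already labelled.
      b=0  b=1  b=2  b=3  b=4  b=5  b=6  b=7
a=0:    L    L    L    W    W    W    W    W
a=1:    W    W    W    W    L    L    L    W
a=2:    L    L    L    W    W    W    W    W
a=3:    W    W    W    W    L    L    L    W
a=4:    L    L    L    W    W    W    W    W
a=5:    W    W    W    W    L    L    L    W
a=6:    L    L    L    W    W    W    W    W
a=7:    W    W    W    W    L    L    L    W
Cells with no legal move (terminal, hence L): (0,0), (0,1), (0,2).
The remaining L cells, each justified by listing all of its moves:
(1,4): only reaches (0,4)(W), (1,1)(W), (0,3)(W), all W → L
(1,5): only reaches (0,5)(W), (1,2)(W), (1,0)(W), (0,4)(W), all W → L
(1,6): only reaches (0,6)(W), (1,3)(W), (1,1)(W), (0,5)(W), all W → L
(2,0): only reaches (1,0)(W), which is W → L
(2,1): only reaches (1,1)(W), (1,0)(W), all W → L
(2,2): only reaches (1,2)(W), (1,1)(W), all W → L
(3,4): only reaches (2,4)(W), (3,1)(W), (2,3)(W), all W → L
(3,5): only reaches (2,5)(W), (3,2)(W), (3,0)(W), (2,4)(W), all W → L
(3,6): only reaches (2,6)(W), (3,3)(W), (3,1)(W), (2,5)(W), all W → L
(4,0): only reaches (3,0)(W), which is W → L
(4,1): only reaches (3,1)(W), (3,0)(W), all W → L
(4,2): only reaches (3,2)(W), (3,1)(W), all W → L
(5,4): only reaches (4,4)(W), (0,4)(W), (5,1)(W), (4,3)(W), all W → L
(5,5): only reaches (4,5)(W), (0,5)(W), (5,2)(W), (5,0)(W), (4,4)(W), all W → L
(5,6): only reaches (4,6)(W), (0,6)(W), (5,3)(W), (5,1)(W), (4,5)(W), all W → L
(6,0): only reaches (5,0)(W), (1,0)(W), all W → L
(6,1): only reaches (5,1)(W), (1,1)(W), (5,0)(W), all W → L
(6,2): only reaches (5,2)(W), (1,2)(W), (5,1)(W), all W → L
(7,4): only reaches (6,4)(W), (2,4)(W), (7,1)(W), (6,3)(W), all W → L
(7,5): only reaches (6,5)(W), (2,5)(W), (7,2)(W), (7,0)(W), (6,4)(W), all W → L
(7,6): only reaches (6,6)(W), (2,6)(W), (7,3)(W), (7,1)(W), (6,5)(W), all W → L
Every other cell has at least one move into one of the L cells above, so it is W.
(7,7): the move to (7,4) reaches an L cell, so W
(5,6): one of the L cells justified above, so L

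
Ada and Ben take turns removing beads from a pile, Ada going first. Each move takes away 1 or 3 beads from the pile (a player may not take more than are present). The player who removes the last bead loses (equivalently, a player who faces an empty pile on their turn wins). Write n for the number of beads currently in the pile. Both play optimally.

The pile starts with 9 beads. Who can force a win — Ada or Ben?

Use the standard recursion: the mover wins at a terminal position; elsewhere, the mover wins exactly when some move hands the opponent an L position.
n=0: no move; the opponent has just taken the last bead and therefore loses → W
n=1: only reaches 0(W), which is W → L
n=2: reaches L-position 1 → W
n=3: only reaches 2(W), 0(W), all W → L
n=4: reaches L-position 3 → W
n=5: only reaches 4(W), 2(W), all W → L
n=6: reaches L-position 5 → W
n=7: only reaches 6(W), 4(W), all W → L
n=8: reaches L-position 7 → W
n=9: only reaches 8(W), 6(W), all W → L
The starting position 9 is L: whatever Ada does, the opponent receives a W position.

Ben wins.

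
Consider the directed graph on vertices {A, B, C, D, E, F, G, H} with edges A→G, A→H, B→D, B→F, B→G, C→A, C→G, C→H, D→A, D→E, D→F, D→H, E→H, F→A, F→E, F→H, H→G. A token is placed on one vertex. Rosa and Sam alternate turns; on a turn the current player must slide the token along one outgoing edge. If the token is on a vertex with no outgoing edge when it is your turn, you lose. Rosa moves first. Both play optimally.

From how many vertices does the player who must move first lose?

Build the W/L table. Terminal = L. A non-terminal position is W if it has a move to some L; otherwise it is L.
Every edge goes from a vertex to one that appears earlier in the order G, H, E, A, F, D, B, C, so processing vertices in that order labels each vertex after all of its successors.
G: no outgoing edge → L
H: can move to G, which is L ⇒ W
E: the only move is to H(W), a W ⇒ L
A: can move to G, which is L ⇒ W
F: can move to E, which is L ⇒ W
D: can move to E, which is L ⇒ W
B: can move to G, which is L ⇒ W
C: can move to G, which is L ⇒ W
The L vertices are E, G; that is 2 in all.

2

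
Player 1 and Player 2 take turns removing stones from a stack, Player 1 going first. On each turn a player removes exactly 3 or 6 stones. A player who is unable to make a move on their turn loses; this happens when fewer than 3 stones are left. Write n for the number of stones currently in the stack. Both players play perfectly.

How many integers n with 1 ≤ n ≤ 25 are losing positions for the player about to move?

Classify positions by backward induction: terminal positions (no move available) are L. From any other position, the mover wins iff some move reaches an L.
n=0: no move → L
n=1: no move → L
n=2: no move → L
n=3: W (go to 0, an L position)
n=4: W (go to 1, an L position)
n=5: W (go to 2, an L position)
n=6: W (go to 0, an L position)
n=7: W (go to 1, an L position)
n=8: W (go to 2, an L position)
n=9: L (options 6(W), 3(W) are all W)
n=10: L (options 7(W), 4(W) are all W)
n=11: L (options 8(W), 5(W) are all W)
n=12: W (go to 9, an L position)
n=13: W (go to 10, an L position)
n=14: W (go to 11, an L position)
n=15: W (go to 9, an L position)
n=16: W (go to 10, an L position)
n=17: W (go to 11, an L position)
n=18: L (options 15(W), 12(W) are all W)
n=19: L (options 16(W), 13(W) are all W)
n=20: L (options 17(W), 14(W) are all W)
n=21: W (go to 18, an L position)
n=22: W (go to 19, an L position)
n=23: W (go to 20, an L position)
n=24: W (go to 18, an L position)
n=25: W (go to 19, an L position)
L entries with 1 ≤ n ≤ 25 (n=0 is outside the asked range and is not counted): n = 1, 2, 9, 10, 11, 18, 19, 20; that makes 8.

8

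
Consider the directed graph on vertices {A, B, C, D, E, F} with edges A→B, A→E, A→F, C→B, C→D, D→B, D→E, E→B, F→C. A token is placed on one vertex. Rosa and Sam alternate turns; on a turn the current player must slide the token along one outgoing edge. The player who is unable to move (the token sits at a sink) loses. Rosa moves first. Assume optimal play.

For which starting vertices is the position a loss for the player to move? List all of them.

B, F

Build the W/L table. Terminal = L. A non-terminal position is W if it has a move to some L; otherwise it is L.
Every edge goes from a vertex to one that appears earlier in the order B, E, D, C, F, A, so processing vertices in that order labels each vertex after all of its successors.
B: no outgoing edge → L
E: →B(L), so W
D: →B(L), so W
C: →B(L), so W
F: →C(W) only, which is W, so L
A: →F(L), so W
Reading off the rows marked L gives the requested list; there are 2 such vertices.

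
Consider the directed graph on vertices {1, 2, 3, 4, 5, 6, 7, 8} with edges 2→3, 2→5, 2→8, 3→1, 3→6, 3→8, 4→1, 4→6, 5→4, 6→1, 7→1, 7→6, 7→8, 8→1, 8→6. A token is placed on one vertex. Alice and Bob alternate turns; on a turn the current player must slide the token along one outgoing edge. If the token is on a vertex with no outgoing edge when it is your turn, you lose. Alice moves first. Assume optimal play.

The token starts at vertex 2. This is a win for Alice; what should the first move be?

Move to 5.

Compute win/loss labels from the base case upward. A position with no move is L. Any other position is W if it can reach an L in one move, else L.
Every edge goes from a vertex to one that appears earlier in the order 1, 6, 8, 3, 7, 4, 5, 2, so processing vertices in that order labels each vertex after all of its successors.
1: no outgoing edge → L
6: W (go to 1, an L position)
8: W (go to 1, an L position)
3: W (go to 1, an L position)
7: W (go to 1, an L position)
4: W (go to 1, an L position)
5: L (sole option 4(W) is W)
2: W (go to 5, an L position)
From 2, the L positions reachable in one move are: 5.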